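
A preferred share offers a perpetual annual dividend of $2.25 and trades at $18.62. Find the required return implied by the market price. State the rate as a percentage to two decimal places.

12.08%

P = C/r ⇒ r = C/P = $2.25/$18.62 = 0.120838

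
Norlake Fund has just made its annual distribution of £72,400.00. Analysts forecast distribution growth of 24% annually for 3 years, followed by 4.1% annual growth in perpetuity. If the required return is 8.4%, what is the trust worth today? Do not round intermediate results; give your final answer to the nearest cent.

£2909531.26

D_1 = 89776.00000
D_2 = 111322.24000
D_3 = 138039.57760
Terminal value at year 3: TV = D_3×(1+g_2)/(r−g_2) = 143699.20028/0.043 = 3341841.86701
P_0 = D_1/(1+r)^1 + D_2/(1+r)^2 + D_3/(1+r)^3 + TV/(1+r)^3
    = 82819.18819 + 94737.81675 + 108371.67230 + 2623602.57819 = 2909531.25543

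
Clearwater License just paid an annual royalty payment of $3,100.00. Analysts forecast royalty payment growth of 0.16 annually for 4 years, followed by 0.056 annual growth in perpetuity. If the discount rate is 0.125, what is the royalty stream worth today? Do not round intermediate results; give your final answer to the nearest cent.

D_1 = 3596.00000
D_2 = 4171.36000
D_3 = 4838.77760
D_4 = 5612.98202
Terminal value at year 4: TV = D_4×(1+g_2)/(r−g_2) = 5927.30901/0.069 = 85903.02911
P_0 = D_1/(1+r)^1 + D_2/(1+r)^2 + D_3/(1+r)^3 + D_4/(1+r)^4 + TV/(1+r)^4
    = 3196.44444 + 3295.88938 + 3398.42816 + 3504.15704 + 53628.83817 = 67023.75720

$67023.76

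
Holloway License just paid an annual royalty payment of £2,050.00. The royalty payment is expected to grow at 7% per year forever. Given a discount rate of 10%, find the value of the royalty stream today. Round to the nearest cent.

D₁ = D₀ × (1 + g) = £2,050.00 × 1.07 = £2,193.5000
Growing perpetuity: P = D₁ / (r − g) = £2,193.5000 / (0.1 − 0.07) = £73,116.67

£73116.67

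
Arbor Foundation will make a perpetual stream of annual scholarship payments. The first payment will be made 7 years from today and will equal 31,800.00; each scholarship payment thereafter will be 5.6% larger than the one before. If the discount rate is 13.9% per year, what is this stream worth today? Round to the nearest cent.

175471.54

Value at end of year 6: C₁ / (r − g) = 31,800.00 / (0.139 − 0.056) = 383,132.5301
Discount to today: PV = 383,132.5301 / (1 + 0.139)^6 = 383,132.5301 / 2.183445 = 175,471.54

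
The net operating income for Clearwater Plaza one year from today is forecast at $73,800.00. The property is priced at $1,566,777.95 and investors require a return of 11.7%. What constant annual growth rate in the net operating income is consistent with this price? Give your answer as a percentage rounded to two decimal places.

6.99%

P = D₁/(r−g) ⇒ g = r − D₁/P = 0.117 − $73,800.00/$1,566,777.95 = 0.069897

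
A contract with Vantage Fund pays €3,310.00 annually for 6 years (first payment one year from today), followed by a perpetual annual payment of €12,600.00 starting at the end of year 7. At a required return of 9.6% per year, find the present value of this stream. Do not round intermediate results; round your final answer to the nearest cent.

PV of 6-year annuity: €3,310.00 × [1 − (1+0.096)^−6] / 0.096 = 14586.48028
Perpetuity value at year 6: €12,600.00 / 0.096 = 131250.00000
PV of perpetuity: 131250.00000 / (1+0.096)^6 = 75724.42551
Total PV = 14586.48028 + 75724.42551 = 90310.90579

€90310.91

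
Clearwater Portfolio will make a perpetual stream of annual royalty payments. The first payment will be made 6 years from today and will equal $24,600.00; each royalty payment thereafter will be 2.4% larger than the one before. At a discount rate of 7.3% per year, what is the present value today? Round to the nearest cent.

Value at end of year 5: C₁ / (r − g) = $24,600.00 / (0.073 − 0.024) = $502,040.8163
Discount to today: PV = $502,040.8163 / (1 + 0.073)^5 = $502,040.8163 / 1.422324 = $352,972.13

$352972.13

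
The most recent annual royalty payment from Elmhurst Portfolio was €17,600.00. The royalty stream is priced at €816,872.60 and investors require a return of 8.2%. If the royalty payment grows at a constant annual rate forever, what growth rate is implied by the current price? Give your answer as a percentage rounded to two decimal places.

P = D₀(1+g)/(r−g) ⇒ P(r−g) = D₀(1+g) ⇒ g(P+D₀) = P·r − D₀
g = (P·r − D₀)/(P + D₀) = (€816,872.60×0.082 − €17,600.00) / (€816,872.60 + €17,600.00) = 0.059179

5.92%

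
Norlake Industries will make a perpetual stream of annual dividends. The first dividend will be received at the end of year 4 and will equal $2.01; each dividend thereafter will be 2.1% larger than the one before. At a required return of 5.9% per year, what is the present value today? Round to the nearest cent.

Value at end of year 3: C₁ / (r − g) = $2.01 / (0.059 − 0.021) = $52.8947
Discount to today: PV = $52.8947 / (1 + 0.059)^3 = $52.8947 / 1.187648 = $44.54

$44.54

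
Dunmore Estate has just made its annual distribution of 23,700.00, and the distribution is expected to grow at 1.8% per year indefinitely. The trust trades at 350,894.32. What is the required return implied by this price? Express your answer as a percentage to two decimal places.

D₁ = 23,700.00 × 1.018 = 24,126.6000
P = D₁/(r − g) ⇒ r = D₁/P + g = 24,126.6000/350,894.32 + 0.018 = 0.068757 + 0.018 = 0.086757

8.68%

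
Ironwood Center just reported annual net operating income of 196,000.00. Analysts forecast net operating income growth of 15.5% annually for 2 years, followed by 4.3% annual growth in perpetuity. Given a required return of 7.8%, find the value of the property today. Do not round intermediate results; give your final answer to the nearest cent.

D_1 = 226380.00000
D_2 = 261468.90000
Terminal value at year 2: TV = D_2×(1+g_2)/(r−g_2) = 272712.06270/0.035 = 7791773.22000
P_0 = D_1/(1+r)^1 + D_2/(1+r)^2 + TV/(1+r)^2
    = 210000.00000 + 225000.00000 + 6705000.00000 = 7140000.00000

7140000.00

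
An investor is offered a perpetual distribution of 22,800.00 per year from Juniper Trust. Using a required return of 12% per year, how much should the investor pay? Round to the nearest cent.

Level perpetuity: PV = C / r = 22,800.00 / 0.12 = 190,000.00

190000.00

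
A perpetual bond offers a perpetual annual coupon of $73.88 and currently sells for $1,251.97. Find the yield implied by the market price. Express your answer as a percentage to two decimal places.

5.90%

P = C/r ⇒ r = C/P = $73.88/$1,251.97 = 0.059011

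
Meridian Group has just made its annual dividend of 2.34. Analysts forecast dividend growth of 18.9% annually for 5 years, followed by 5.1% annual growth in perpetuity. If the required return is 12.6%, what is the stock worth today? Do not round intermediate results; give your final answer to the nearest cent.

56.87

D_1 = 2.78226
D_2 = 3.30811
D_3 = 3.93334
D_4 = 4.67674
D_5 = 5.56064
Terminal value at year 5: TV = D_5×(1+g_2)/(r−g_2) = 5.84424/0.075 = 77.92316
P_0 = D_1/(1+r)^1 + D_2/(1+r)^2 + D_3/(1+r)^3 + D_4/(1+r)^4 + D_5/(1+r)^5 + TV/(1+r)^5
    = 2.47092 + 2.60917 + 2.75516 + 2.90931 + 3.07208 + 43.05015 = 56.86679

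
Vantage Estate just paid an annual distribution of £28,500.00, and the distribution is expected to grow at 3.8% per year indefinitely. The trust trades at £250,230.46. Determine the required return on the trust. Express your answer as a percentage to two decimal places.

D₁ = £28,500.00 × 1.038 = £29,583.0000
P = D₁/(r − g) ⇒ r = D₁/P + g = £29,583.0000/£250,230.46 + 0.038 = 0.118223 + 0.038 = 0.156223

15.62%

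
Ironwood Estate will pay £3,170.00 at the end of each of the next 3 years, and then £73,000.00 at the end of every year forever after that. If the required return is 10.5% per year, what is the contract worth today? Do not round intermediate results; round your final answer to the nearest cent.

£523098.52

PV of 3-year annuity: £3,170.00 × [1 − (1+0.105)^−3] / 0.105 = 7814.44138
Perpetuity value at year 3: £73,000.00 / 0.105 = 695238.09524
PV of perpetuity: 695238.09524 / (1+0.105)^3 = 515284.08249
Total PV = 7814.44138 + 515284.08249 = 523098.52387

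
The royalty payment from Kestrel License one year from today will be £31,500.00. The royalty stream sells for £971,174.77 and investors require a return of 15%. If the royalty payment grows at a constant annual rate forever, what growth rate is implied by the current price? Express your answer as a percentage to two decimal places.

P = D₁/(r−g) ⇒ g = r − D₁/P = 0.15 − £31,500.00/£971,174.77 = 0.117565

11.76%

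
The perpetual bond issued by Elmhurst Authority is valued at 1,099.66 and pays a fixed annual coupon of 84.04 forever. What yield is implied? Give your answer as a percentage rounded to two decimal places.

P = C/r ⇒ r = C/P = 84.04/1,099.66 = 0.076424

7.64%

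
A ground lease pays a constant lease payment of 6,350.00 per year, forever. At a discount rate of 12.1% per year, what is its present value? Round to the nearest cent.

Level perpetuity: PV = C / r = 6,350.00 / 0.121 = 52,479.34

52479.34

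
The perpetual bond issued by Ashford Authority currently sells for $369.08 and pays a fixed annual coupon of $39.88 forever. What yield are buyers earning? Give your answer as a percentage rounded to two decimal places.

P = C/r ⇒ r = C/P = $39.88/$369.08 = 0.108052

10.81%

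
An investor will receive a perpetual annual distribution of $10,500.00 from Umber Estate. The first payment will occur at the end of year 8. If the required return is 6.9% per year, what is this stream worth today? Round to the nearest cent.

Value at end of year 7: C / r = $10,500.00 / 0.069 = $152,173.9130
Discount to today: PV = $152,173.9130 / (1 + 0.069)^7 = $152,173.9130 / 1.595306 = $95,388.56

$95388.56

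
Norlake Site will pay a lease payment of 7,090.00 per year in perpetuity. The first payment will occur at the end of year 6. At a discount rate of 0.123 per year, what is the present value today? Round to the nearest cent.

32273.22

Value at end of year 5: C / r = 7,090.00 / 0.123 = 57,642.2764
Discount to today: PV = 57,642.2764 / (1 + 0.123)^5 = 57,642.2764 / 1.786071 = 32,273.22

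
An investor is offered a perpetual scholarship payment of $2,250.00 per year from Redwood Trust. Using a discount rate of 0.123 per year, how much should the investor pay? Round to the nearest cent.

Level perpetuity: PV = C / r = $2,250.00 / 0.123 = $18,292.68

$18292.68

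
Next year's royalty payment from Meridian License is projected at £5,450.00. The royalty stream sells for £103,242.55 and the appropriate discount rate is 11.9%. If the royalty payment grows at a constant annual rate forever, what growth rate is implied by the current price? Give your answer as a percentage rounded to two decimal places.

6.62%

P = D₁/(r−g) ⇒ g = r − D₁/P = 0.119 − £5,450.00/£103,242.55 = 0.066212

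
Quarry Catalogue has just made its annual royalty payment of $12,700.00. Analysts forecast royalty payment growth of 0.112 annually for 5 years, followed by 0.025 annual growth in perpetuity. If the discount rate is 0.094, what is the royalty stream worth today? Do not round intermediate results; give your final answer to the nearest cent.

$271403.03

D_1 = 14122.40000
D_2 = 15704.10880
D_3 = 17462.96899
D_4 = 19418.82151
D_5 = 21593.72952
Terminal value at year 5: TV = D_5×(1+g_2)/(r−g_2) = 22133.57276/0.069 = 320776.41680
P_0 = D_1/(1+r)^1 + D_2/(1+r)^2 + D_3/(1+r)^3 + D_4/(1+r)^4 + D_5/(1+r)^5 + TV/(1+r)^5
    = 12908.95795 + 13121.35397 + 13337.24462 + 13556.68740 + 13779.74076 + 204699.04752 = 271403.03222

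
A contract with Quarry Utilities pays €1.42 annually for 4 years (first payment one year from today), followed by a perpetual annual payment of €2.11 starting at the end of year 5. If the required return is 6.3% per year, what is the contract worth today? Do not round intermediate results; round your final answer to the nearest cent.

€31.12

PV of 4-year annuity: €1.42 × [1 − (1+0.063)^−4] / 0.063 = 4.88684
Perpetuity value at year 4: €2.11 / 0.063 = 33.49206
PV of perpetuity: 33.49206 / (1+0.063)^4 = 26.23064
Total PV = 4.88684 + 26.23064 = 31.11747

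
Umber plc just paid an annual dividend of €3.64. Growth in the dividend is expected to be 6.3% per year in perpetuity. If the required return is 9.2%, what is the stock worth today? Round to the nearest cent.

€133.42

D₁ = D₀ × (1 + g) = €3.64 × 1.063 = €3.8693
Growing perpetuity: P = D₁ / (r − g) = €3.8693 / (0.092 − 0.063) = €133.42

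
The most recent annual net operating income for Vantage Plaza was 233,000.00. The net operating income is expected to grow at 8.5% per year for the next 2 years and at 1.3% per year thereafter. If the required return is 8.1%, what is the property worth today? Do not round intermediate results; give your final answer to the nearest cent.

3965339.35

D_1 = 252805.00000
D_2 = 274293.42500
Terminal value at year 2: TV = D_2×(1+g_2)/(r−g_2) = 277859.23952/0.068 = 4086165.28713
P_0 = D_1/(1+r)^1 + D_2/(1+r)^2 + TV/(1+r)^2
    = 233862.16466 + 234727.51957 + 3496749.66658 = 3965339.35082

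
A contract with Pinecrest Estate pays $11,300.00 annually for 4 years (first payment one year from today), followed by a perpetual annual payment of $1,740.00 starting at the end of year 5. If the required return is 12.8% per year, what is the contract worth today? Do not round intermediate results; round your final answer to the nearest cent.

$42148.27

PV of 4-year annuity: $11,300.00 × [1 − (1+0.128)^−4] / 0.128 = 33751.67972
Perpetuity value at year 4: $1,740.00 / 0.128 = 13593.75000
PV of perpetuity: 13593.75000 / (1+0.128)^4 = 8396.58870
Total PV = 33751.67972 + 8396.58870 = 42148.26842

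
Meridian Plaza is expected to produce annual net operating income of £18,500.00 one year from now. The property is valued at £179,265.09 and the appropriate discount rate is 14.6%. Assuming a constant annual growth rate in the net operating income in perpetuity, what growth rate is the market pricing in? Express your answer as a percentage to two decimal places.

4.28%

P = D₁/(r−g) ⇒ g = r − D₁/P = 0.146 − £18,500.00/£179,265.09 = 0.042801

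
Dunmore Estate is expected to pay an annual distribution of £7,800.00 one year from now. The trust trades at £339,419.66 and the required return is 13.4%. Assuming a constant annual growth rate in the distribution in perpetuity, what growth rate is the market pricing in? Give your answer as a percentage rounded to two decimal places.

P = D₁/(r−g) ⇒ g = r − D₁/P = 0.134 − £7,800.00/£339,419.66 = 0.111020

11.10%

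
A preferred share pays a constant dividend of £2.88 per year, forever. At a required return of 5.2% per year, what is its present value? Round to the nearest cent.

£55.38

Level perpetuity: PV = C / r = £2.88 / 0.052 = £55.38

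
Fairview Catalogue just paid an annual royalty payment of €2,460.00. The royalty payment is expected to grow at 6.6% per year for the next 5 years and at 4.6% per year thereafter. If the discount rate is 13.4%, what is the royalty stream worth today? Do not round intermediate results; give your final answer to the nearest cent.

€31720.16

D_1 = 2622.36000
D_2 = 2795.43576
D_3 = 2979.93452
D_4 = 3176.61020
D_5 = 3386.26647
Terminal value at year 5: TV = D_5×(1+g_2)/(r−g_2) = 3542.03473/0.088 = 40250.39465
P_0 = D_1/(1+r)^1 + D_2/(1+r)^2 + D_3/(1+r)^3 + D_4/(1+r)^4 + D_5/(1+r)^5 + TV/(1+r)^5
    = 2312.48677 + 2173.81914 + 2043.46667 + 1920.93075 + 1805.74266 + 21463.71387 = 31720.15985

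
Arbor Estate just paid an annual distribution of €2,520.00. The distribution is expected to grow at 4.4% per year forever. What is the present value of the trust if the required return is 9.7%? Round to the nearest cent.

€49639.25

D₁ = D₀ × (1 + g) = €2,520.00 × 1.044 = €2,630.8800
Growing perpetuity: P = D₁ / (r − g) = €2,630.8800 / (0.097 − 0.044) = €49,639.25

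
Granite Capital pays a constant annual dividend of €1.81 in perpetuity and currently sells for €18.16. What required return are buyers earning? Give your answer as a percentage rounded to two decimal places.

9.97%

P = C/r ⇒ r = C/P = €1.81/€18.16 = 0.099670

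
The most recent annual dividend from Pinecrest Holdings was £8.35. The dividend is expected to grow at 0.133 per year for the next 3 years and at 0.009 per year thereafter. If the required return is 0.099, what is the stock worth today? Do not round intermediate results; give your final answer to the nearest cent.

£129.20

D_1 = 9.46055
D_2 = 10.71880
D_3 = 12.14440
Terminal value at year 3: TV = D_3×(1+g_2)/(r−g_2) = 12.25370/0.09 = 136.15226
P_0 = D_1/(1+r)^1 + D_2/(1+r)^2 + D_3/(1+r)^3 + TV/(1+r)^3
    = 8.60833 + 8.87464 + 9.14920 + 102.57270 = 129.20487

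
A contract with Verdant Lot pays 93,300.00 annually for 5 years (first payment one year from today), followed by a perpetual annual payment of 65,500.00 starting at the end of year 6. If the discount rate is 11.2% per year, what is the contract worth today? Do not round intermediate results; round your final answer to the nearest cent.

PV of 5-year annuity: 93,300.00 × [1 − (1+0.112)^−5] / 0.112 = 343099.33896
Perpetuity value at year 5: 65,500.00 / 0.112 = 584821.42857
PV of perpetuity: 584821.42857 / (1+0.112)^5 = 343953.18954
Total PV = 343099.33896 + 343953.18954 = 687052.52850

687052.53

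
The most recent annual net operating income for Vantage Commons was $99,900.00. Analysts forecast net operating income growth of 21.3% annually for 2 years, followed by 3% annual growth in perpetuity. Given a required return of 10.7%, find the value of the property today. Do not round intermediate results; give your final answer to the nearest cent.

$1833908.46

D_1 = 121178.70000
D_2 = 146989.76310
Terminal value at year 2: TV = D_2×(1+g_2)/(r−g_2) = 151399.45599/0.077 = 1966226.70121
P_0 = D_1/(1+r)^1 + D_2/(1+r)^2 + TV/(1+r)^2
    = 109465.85366 + 119947.67885 + 1604494.92489 = 1833908.45740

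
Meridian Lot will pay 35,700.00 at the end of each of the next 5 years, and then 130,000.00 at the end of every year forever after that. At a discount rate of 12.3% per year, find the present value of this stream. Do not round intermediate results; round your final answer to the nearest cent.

719491.43

PV of 5-year annuity: 35,700.00 × [1 − (1+0.123)^−5] / 0.123 = 127739.80221
Perpetuity value at year 5: 130,000.00 / 0.123 = 1056910.56911
PV of perpetuity: 1056910.56911 / (1+0.123)^5 = 591751.62547
Total PV = 127739.80221 + 591751.62547 = 719491.42769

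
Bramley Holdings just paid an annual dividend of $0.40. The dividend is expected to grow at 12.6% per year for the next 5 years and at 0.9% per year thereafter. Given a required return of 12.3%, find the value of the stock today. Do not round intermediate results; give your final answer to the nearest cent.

D_1 = 0.45040
D_2 = 0.50715
D_3 = 0.57105
D_4 = 0.64300
D_5 = 0.72402
Terminal value at year 5: TV = D_5×(1+g_2)/(r−g_2) = 0.73054/0.114 = 6.40823
P_0 = D_1/(1+r)^1 + D_2/(1+r)^2 + D_3/(1+r)^3 + D_4/(1+r)^4 + D_5/(1+r)^5 + TV/(1+r)^5
    = 0.40107 + 0.40214 + 0.40321 + 0.40429 + 0.40537 + 3.58789 = 5.60398

$5.60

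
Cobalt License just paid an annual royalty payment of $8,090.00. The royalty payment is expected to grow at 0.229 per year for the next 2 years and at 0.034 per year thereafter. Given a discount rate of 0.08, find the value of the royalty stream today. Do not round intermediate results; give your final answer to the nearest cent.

$255169.64

D_1 = 9942.61000
D_2 = 12219.46769
Terminal value at year 2: TV = D_2×(1+g_2)/(r−g_2) = 12634.92959/0.046 = 274672.38242
P_0 = D_1/(1+r)^1 + D_2/(1+r)^2 + TV/(1+r)^2
    = 9206.12037 + 10476.22401 + 235487.29632 = 255169.64070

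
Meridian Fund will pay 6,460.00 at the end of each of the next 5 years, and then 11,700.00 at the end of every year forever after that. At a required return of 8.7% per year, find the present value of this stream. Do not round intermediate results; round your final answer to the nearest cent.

PV of 5-year annuity: 6,460.00 × [1 − (1+0.087)^−5] / 0.087 = 25323.96312
Perpetuity value at year 5: 11,700.00 / 0.087 = 134482.75862
PV of perpetuity: 134482.75862 / (1+0.087)^5 = 88617.37650
Total PV = 25323.96312 + 88617.37650 = 113941.33962

113941.34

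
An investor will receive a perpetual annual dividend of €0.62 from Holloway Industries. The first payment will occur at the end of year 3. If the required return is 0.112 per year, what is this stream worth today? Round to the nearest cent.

Value at end of year 2: C / r = €0.62 / 0.112 = €5.5357
Discount to today: PV = €5.5357 / (1 + 0.112)^2 = €5.5357 / 1.236544 = €4.48

€4.48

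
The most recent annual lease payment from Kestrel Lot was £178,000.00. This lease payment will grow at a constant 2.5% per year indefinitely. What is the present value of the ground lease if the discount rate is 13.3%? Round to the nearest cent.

£1689351.85

D₁ = D₀ × (1 + g) = £178,000.00 × 1.025 = £182,450.0000
Growing perpetuity: P = D₁ / (r − g) = £182,450.0000 / (0.133 − 0.025) = £1,689,351.85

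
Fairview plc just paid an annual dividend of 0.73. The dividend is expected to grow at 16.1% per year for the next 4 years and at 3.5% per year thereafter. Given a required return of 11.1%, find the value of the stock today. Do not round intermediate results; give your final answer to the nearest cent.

15.12

D_1 = 0.84753
D_2 = 0.98398
D_3 = 1.14240
D_4 = 1.32633
Terminal value at year 4: TV = D_4×(1+g_2)/(r−g_2) = 1.37275/0.076 = 18.06253
P_0 = D_1/(1+r)^1 + D_2/(1+r)^2 + D_3/(1+r)^3 + D_4/(1+r)^4 + TV/(1+r)^4
    = 0.76285 + 0.79719 + 0.83306 + 0.87055 + 11.85557 = 15.11922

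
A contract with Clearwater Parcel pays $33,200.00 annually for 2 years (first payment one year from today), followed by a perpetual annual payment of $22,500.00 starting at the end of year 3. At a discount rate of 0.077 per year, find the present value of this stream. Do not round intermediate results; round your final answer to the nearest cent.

$311367.50

PV of 2-year annuity: $33,200.00 × [1 − (1+0.077)^−2] / 0.077 = 59448.81109
Perpetuity value at year 2: $22,500.00 / 0.077 = 292207.79221
PV of perpetuity: 292207.79221 / (1+0.077)^2 = 251918.68831
Total PV = 59448.81109 + 251918.68831 = 311367.49940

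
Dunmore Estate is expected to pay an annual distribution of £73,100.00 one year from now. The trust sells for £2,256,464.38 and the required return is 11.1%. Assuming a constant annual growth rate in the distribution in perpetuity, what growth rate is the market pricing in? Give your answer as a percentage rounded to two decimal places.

7.86%

P = D₁/(r−g) ⇒ g = r − D₁/P = 0.111 − £73,100.00/£2,256,464.38 = 0.078604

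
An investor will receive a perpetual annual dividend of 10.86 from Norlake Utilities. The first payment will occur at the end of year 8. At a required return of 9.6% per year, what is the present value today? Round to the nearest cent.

Value at end of year 7: C / r = 10.86 / 0.096 = 113.1250
Discount to today: PV = 113.1250 / (1 + 0.096)^7 = 113.1250 / 1.899651 = 59.55

59.55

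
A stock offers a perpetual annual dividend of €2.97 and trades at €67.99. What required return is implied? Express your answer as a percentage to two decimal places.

4.37%

P = C/r ⇒ r = C/P = €2.97/€67.99 = 0.043683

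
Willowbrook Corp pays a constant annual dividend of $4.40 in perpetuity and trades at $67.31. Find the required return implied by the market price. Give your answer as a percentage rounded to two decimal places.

P = C/r ⇒ r = C/P = $4.40/$67.31 = 0.065369

6.54%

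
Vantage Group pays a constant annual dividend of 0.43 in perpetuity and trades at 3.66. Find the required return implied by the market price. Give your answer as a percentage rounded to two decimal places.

11.75%

P = C/r ⇒ r = C/P = 0.43/3.66 = 0.117486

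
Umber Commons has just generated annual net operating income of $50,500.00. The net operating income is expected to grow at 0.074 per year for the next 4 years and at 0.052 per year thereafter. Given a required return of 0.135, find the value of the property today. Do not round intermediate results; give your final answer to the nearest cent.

D_1 = 54237.00000
D_2 = 58250.53800
D_3 = 62561.07781
D_4 = 67190.59757
Terminal value at year 4: TV = D_4×(1+g_2)/(r−g_2) = 70684.50864/0.083 = 851620.58607
P_0 = D_1/(1+r)^1 + D_2/(1+r)^2 + D_3/(1+r)^3 + D_4/(1+r)^4 + TV/(1+r)^4
    = 47785.90308 + 45217.67393 + 42787.47295 + 40487.88190 + 513171.70789 = 689450.63975

$689450.64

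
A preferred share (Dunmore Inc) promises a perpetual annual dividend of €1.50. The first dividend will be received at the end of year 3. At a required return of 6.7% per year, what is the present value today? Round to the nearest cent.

Value at end of year 2: C / r = €1.50 / 0.067 = €22.3881
Discount to today: PV = €22.3881 / (1 + 0.067)^2 = €22.3881 / 1.138489 = €19.66

€19.66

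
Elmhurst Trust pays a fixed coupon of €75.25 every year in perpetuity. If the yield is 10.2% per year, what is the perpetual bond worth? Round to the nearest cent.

€737.75

Level perpetuity: PV = C / r = €75.25 / 0.102 = €737.75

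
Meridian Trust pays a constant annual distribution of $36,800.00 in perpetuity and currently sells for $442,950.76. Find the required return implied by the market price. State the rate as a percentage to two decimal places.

P = C/r ⇒ r = C/P = $36,800.00/$442,950.76 = 0.083079

8.31%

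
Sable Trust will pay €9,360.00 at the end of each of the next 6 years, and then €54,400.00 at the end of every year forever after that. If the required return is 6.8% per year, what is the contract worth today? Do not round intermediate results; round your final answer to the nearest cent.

€583983.10

PV of 6-year annuity: €9,360.00 × [1 − (1+0.068)^−6] / 0.068 = 44891.61242
Perpetuity value at year 6: €54,400.00 / 0.068 = 800000.00000
PV of perpetuity: 800000.00000 / (1+0.068)^6 = 539091.48336
Total PV = 44891.61242 + 539091.48336 = 583983.09578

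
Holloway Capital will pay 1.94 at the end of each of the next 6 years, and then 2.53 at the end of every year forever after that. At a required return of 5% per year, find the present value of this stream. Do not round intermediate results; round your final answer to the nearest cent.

47.61

PV of 6-year annuity: 1.94 × [1 − (1+0.05)^−6] / 0.05 = 9.84684
Perpetuity value at year 6: 2.53 / 0.05 = 50.60000
PV of perpetuity: 50.60000 / (1+0.05)^6 = 37.75850
Total PV = 9.84684 + 37.75850 = 47.60534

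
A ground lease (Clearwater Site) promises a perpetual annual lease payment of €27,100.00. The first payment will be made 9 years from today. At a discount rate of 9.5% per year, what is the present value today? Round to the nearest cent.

Value at end of year 8: C / r = €27,100.00 / 0.095 = €285,263.1579
Discount to today: PV = €285,263.1579 / (1 + 0.095)^8 = €285,263.1579 / 2.066869 = €138,017.05

€138017.05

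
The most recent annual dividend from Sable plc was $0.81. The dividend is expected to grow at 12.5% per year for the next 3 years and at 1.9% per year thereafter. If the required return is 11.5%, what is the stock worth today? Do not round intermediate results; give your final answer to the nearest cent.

D_1 = 0.91125
D_2 = 1.02516
D_3 = 1.15330
Terminal value at year 3: TV = D_3×(1+g_2)/(r−g_2) = 1.17521/0.096 = 12.24181
P_0 = D_1/(1+r)^1 + D_2/(1+r)^2 + D_3/(1+r)^3 + TV/(1+r)^3
    = 0.81726 + 0.82459 + 0.83199 + 8.83122 = 11.30507

$11.31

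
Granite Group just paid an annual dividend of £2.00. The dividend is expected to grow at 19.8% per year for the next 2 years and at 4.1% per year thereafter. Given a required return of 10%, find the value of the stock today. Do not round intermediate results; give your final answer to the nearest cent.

D_1 = 2.39600
D_2 = 2.87041
Terminal value at year 2: TV = D_2×(1+g_2)/(r−g_2) = 2.98809/0.059 = 50.64567
P_0 = D_1/(1+r)^1 + D_2/(1+r)^2 + TV/(1+r)^2
    = 2.17818 + 2.37224 + 41.85593 = 46.40635

£46.41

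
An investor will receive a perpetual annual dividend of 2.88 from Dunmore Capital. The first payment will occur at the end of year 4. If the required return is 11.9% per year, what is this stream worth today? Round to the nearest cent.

Value at end of year 3: C / r = 2.88 / 0.119 = 24.2017
Discount to today: PV = 24.2017 / (1 + 0.119)^3 = 24.2017 / 1.401168 = 17.27

17.27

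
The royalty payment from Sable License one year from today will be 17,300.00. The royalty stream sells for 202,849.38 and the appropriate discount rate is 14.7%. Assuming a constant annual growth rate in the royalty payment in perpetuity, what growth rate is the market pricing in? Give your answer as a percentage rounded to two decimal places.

6.17%

P = D₁/(r−g) ⇒ g = r − D₁/P = 0.147 − 17,300.00/202,849.38 = 0.061715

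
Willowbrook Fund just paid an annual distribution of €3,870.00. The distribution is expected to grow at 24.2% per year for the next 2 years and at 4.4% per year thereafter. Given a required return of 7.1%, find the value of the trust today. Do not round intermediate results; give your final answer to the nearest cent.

D_1 = 4806.54000
D_2 = 5969.72268
Terminal value at year 2: TV = D_2×(1+g_2)/(r−g_2) = 6232.39048/0.027 = 230829.27696
P_0 = D_1/(1+r)^1 + D_2/(1+r)^2 + TV/(1+r)^2
    = 4487.89916 + 5204.45449 + 201238.90686 = 210931.26050

€210931.26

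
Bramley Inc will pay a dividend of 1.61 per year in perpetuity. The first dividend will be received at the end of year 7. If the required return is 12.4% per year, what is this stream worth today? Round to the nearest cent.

Value at end of year 6: C / r = 1.61 / 0.124 = 12.9839
Discount to today: PV = 12.9839 / (1 + 0.124)^6 = 12.9839 / 2.016498 = 6.44

6.44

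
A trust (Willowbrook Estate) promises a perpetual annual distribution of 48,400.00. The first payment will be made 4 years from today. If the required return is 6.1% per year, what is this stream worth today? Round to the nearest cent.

664307.84

Value at end of year 3: C / r = 48,400.00 / 0.061 = 793,442.6230
Discount to today: PV = 793,442.6230 / (1 + 0.061)^3 = 793,442.6230 / 1.194390 = 664,307.84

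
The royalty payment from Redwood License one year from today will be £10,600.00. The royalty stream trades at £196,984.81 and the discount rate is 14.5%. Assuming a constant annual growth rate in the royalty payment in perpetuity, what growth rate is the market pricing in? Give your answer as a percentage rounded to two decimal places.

9.12%

P = D₁/(r−g) ⇒ g = r − D₁/P = 0.145 − £10,600.00/£196,984.81 = 0.091189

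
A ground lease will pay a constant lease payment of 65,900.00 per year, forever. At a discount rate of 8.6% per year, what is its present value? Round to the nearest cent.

Level perpetuity: PV = C / r = 65,900.00 / 0.086 = 766,279.07

766279.07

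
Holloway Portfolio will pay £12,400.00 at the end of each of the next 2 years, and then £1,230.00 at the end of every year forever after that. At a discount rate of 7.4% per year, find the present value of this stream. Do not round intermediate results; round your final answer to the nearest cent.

£36705.77

PV of 2-year annuity: £12,400.00 × [1 − (1+0.074)^−2] / 0.074 = 22295.73914
Perpetuity value at year 2: £1,230.00 / 0.074 = 16621.62162
PV of perpetuity: 16621.62162 / (1+0.074)^2 = 14410.02814
Total PV = 22295.73914 + 14410.02814 = 36705.76728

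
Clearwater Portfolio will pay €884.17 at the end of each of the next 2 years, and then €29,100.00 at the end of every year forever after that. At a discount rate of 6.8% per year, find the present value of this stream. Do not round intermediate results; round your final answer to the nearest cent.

PV of 2-year annuity: €884.17 × [1 − (1+0.068)^−2] / 0.068 = 1603.03795
Perpetuity value at year 2: €29,100.00 / 0.068 = 427941.17647
PV of perpetuity: 427941.17647 / (1+0.068)^2 = 375181.63433
Total PV = 1603.03795 + 375181.63433 = 376784.67228

€376784.67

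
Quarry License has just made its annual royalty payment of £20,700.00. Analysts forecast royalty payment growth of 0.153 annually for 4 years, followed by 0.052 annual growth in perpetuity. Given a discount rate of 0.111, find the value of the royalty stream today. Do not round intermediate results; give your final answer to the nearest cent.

£519075.98

D_1 = 23867.10000
D_2 = 27518.76630
D_3 = 31729.13754
D_4 = 36583.69559
Terminal value at year 4: TV = D_4×(1+g_2)/(r−g_2) = 38486.04776/0.059 = 652305.89422
P_0 = D_1/(1+r)^1 + D_2/(1+r)^2 + D_3/(1+r)^3 + D_4/(1+r)^4 + TV/(1+r)^4
    = 21482.53825 + 22294.65941 + 23137.48182 + 24012.16610 + 428149.13116 = 519075.97675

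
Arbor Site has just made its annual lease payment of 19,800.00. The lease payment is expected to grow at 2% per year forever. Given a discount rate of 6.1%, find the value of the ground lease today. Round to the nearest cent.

492585.37

D₁ = D₀ × (1 + g) = 19,800.00 × 1.02 = 20,196.0000
Growing perpetuity: P = D₁ / (r − g) = 20,196.0000 / (0.061 − 0.02) = 492,585.37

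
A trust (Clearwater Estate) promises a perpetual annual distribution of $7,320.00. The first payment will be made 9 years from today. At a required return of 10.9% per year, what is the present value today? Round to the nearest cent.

Value at end of year 8: C / r = $7,320.00 / 0.109 = $67,155.9633
Discount to today: PV = $67,155.9633 / (1 + 0.109)^8 = $67,155.9633 / 2.287981 = $29,351.63

$29351.63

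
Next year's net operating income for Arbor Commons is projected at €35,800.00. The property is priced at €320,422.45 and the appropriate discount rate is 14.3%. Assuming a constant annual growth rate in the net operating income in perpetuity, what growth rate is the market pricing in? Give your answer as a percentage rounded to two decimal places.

3.13%

P = D₁/(r−g) ⇒ g = r − D₁/P = 0.143 − €35,800.00/€320,422.45 = 0.031272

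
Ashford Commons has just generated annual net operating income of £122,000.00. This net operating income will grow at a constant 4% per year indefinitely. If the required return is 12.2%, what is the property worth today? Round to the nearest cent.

D₁ = D₀ × (1 + g) = £122,000.00 × 1.04 = £126,880.0000
Growing perpetuity: P = D₁ / (r − g) = £126,880.0000 / (0.122 − 0.04) = £1,547,317.07

£1547317.07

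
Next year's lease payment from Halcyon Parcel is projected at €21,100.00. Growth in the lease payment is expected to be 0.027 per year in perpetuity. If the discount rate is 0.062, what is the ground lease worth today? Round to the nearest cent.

€602857.14

Growing perpetuity: P = D₁ / (r − g) = €21,100.0000 / (0.062 − 0.027) = €602,857.14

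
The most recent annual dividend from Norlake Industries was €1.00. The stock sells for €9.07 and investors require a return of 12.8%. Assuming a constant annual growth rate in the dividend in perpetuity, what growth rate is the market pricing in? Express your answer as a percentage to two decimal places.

1.60%

P = D₀(1+g)/(r−g) ⇒ P(r−g) = D₀(1+g) ⇒ g(P+D₀) = P·r − D₀
g = (P·r − D₀)/(P + D₀) = (€9.07×0.128 − €1.00) / (€9.07 + €1.00) = 0.015984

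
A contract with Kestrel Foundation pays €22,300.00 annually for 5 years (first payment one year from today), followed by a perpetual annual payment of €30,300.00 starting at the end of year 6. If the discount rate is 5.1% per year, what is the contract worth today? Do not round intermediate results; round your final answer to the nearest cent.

€559577.37

PV of 5-year annuity: €22,300.00 × [1 − (1+0.051)^−5] / 0.051 = 96281.02566
Perpetuity value at year 5: €30,300.00 / 0.051 = 594117.64706
PV of perpetuity: 594117.64706 / (1+0.051)^5 = 463296.34313
Total PV = 96281.02566 + 463296.34313 = 559577.36879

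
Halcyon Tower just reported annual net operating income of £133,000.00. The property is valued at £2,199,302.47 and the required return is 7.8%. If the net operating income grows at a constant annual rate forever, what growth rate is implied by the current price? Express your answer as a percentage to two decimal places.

P = D₀(1+g)/(r−g) ⇒ P(r−g) = D₀(1+g) ⇒ g(P+D₀) = P·r − D₀
g = (P·r − D₀)/(P + D₀) = (£2,199,302.47×0.078 − £133,000.00) / (£2,199,302.47 + £133,000.00) = 0.016527

1.65%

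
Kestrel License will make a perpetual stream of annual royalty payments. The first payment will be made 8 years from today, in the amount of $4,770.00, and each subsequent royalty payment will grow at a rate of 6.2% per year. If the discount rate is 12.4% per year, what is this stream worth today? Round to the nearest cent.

Value at end of year 7: C₁ / (r − g) = $4,770.00 / (0.124 − 0.062) = $76,935.4839
Discount to today: PV = $76,935.4839 / (1 + 0.124)^7 = $76,935.4839 / 2.266544 = $33,943.96

$33943.96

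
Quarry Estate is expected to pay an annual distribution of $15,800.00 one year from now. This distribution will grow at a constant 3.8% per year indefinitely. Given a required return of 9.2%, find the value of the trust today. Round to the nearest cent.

Growing perpetuity: P = D₁ / (r − g) = $15,800.0000 / (0.092 − 0.038) = $292,592.59

$292592.59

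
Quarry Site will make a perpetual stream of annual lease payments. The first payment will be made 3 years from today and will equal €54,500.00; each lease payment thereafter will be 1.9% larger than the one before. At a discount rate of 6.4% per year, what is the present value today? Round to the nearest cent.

€1069795.42

Value at end of year 2: C₁ / (r − g) = €54,500.00 / (0.064 − 0.019) = €1,211,111.1111
Discount to today: PV = €1,211,111.1111 / (1 + 0.064)^2 = €1,211,111.1111 / 1.132096 = €1,069,795.42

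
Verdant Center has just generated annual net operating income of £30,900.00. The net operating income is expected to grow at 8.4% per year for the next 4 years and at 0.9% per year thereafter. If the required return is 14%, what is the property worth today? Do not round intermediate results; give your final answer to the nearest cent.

D_1 = 33495.60000
D_2 = 36309.23040
D_3 = 39359.20575
D_4 = 42665.37904
Terminal value at year 4: TV = D_4×(1+g_2)/(r−g_2) = 43049.36745/0.131 = 328621.12556
P_0 = D_1/(1+r)^1 + D_2/(1+r)^2 + D_3/(1+r)^3 + D_4/(1+r)^4 + TV/(1+r)^4
    = 29382.10526 + 27938.77378 + 26566.34278 + 25261.32945 + 194570.08717 = 303718.63845

£303718.64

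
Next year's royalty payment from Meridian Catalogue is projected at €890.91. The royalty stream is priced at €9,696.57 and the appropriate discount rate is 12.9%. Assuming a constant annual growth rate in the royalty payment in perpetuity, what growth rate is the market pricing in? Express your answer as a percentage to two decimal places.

P = D₁/(r−g) ⇒ g = r − D₁/P = 0.129 − €890.91/€9,696.57 = 0.037121

3.71%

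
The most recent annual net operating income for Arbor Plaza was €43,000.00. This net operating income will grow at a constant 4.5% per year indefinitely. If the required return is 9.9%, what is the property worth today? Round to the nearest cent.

D₁ = D₀ × (1 + g) = €43,000.00 × 1.045 = €44,935.0000
Growing perpetuity: P = D₁ / (r − g) = €44,935.0000 / (0.099 − 0.045) = €832,129.63

€832129.63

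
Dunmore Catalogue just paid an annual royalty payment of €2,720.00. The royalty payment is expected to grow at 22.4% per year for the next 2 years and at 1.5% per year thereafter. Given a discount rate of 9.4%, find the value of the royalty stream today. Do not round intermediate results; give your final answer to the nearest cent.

D_1 = 3329.28000
D_2 = 4075.03872
Terminal value at year 2: TV = D_2×(1+g_2)/(r−g_2) = 4136.16430/0.079 = 52356.51014
P_0 = D_1/(1+r)^1 + D_2/(1+r)^2 + TV/(1+r)^2
    = 3043.21755 + 3404.84304 + 43745.76812 = 50193.82871

€50193.83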